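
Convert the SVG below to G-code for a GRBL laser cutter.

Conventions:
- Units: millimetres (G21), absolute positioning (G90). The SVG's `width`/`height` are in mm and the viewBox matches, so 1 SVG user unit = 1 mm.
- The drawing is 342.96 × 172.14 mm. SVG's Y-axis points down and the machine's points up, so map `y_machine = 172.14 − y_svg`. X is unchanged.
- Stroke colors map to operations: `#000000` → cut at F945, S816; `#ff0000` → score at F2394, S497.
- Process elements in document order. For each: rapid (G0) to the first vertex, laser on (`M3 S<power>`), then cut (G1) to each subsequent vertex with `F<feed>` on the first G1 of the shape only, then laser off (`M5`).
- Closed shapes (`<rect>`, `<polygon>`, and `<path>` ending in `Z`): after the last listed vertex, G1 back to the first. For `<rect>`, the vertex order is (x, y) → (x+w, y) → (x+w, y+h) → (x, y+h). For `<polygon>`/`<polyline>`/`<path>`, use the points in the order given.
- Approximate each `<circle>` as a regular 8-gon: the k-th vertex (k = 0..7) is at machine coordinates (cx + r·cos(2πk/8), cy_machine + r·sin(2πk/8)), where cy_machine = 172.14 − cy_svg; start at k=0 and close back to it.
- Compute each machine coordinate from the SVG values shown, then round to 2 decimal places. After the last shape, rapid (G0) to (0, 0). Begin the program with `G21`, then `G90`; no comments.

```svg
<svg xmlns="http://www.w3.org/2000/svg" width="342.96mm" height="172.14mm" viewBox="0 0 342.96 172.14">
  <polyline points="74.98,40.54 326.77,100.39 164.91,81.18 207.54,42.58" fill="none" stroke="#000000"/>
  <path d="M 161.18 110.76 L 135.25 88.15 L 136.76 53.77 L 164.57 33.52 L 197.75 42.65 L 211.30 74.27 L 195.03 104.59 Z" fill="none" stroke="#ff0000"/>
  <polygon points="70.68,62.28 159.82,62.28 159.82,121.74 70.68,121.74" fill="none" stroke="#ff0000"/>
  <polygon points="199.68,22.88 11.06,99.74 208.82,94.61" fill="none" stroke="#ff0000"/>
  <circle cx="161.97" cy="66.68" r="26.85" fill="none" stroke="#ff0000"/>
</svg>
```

G21
G90
G0 X74.98 Y131.60
M3 S816
G1 X326.77 Y71.75 F945
G1 X164.91 Y90.96
G1 X207.54 Y129.56
M5
G0 X161.18 Y61.38
M3 S497
G1 X135.25 Y83.99 F2394
G1 X136.76 Y118.37
G1 X164.57 Y138.62
G1 X197.75 Y129.49
G1 X211.30 Y97.87
G1 X195.03 Y67.55
G1 X161.18 Y61.38
M5
G0 X70.68 Y109.86
M3 S497
G1 X159.82 Y109.86 F2394
G1 X159.82 Y50.40
G1 X70.68 Y50.40
G1 X70.68 Y109.86
M5
G0 X199.68 Y149.26
M3 S497
G1 X11.06 Y72.40 F2394
G1 X208.82 Y77.53
G1 X199.68 Y149.26
M5
G0 X188.82 Y105.46
M3 S497
G1 X180.96 Y124.45 F2394
G1 X161.97 Y132.31
G1 X142.98 Y124.45
G1 X135.12 Y105.46
G1 X142.98 Y86.47
G1 X161.97 Y78.61
G1 X180.96 Y86.47
G1 X188.82 Y105.46
M5
G0 X0.00 Y0.00

Since the viewBox matches the mm dimensions, user units are millimetres directly. The only transform is the Y-flip y_m = 172.14 − y_svg.

Shape 1 is a open polyline drawn with `<polyline>`. Its stroke #000000 means cut at S816, F945. After flipping Y the toolpath is (74.98,131.60) → (326.77,71.75) → (164.91,90.96) → (207.54,129.56).

Shape 2 is a regular polygon drawn with `<path>`. Its stroke #ff0000 means score at S497, F2394. After flipping Y the toolpath is (161.18,61.38) → (135.25,83.99) → (136.76,118.37) → (164.57,138.62) → (197.75,129.49) → (211.30,97.87) → (195.03,67.55) → (161.18,61.38), returning to the start.

Shape 3 is a rectangle drawn with `<polygon>`. Its stroke #ff0000 means score at S497, F2394. After flipping Y the toolpath is (70.68,109.86) → (159.82,109.86) → (159.82,50.40) → (70.68,50.40) → (70.68,109.86), returning to the start.

Shape 4 is a closed polygon drawn with `<polygon>`. Its stroke #ff0000 means score at S497, F2394. After flipping Y the toolpath is (199.68,149.26) → (11.06,72.40) → (208.82,77.53) → (199.68,149.26), returning to the start.

Shape 5 is a circle drawn with `<circle>`. Its stroke #ff0000 means score at S497, F2394. After flipping Y the toolpath is (188.82,105.46) → (180.96,124.45) → (161.97,132.31) → (142.98,124.45) → (135.12,105.46) → (142.98,86.47) → (161.97,78.61) → (180.96,86.47) → (188.82,105.46), returning to the start.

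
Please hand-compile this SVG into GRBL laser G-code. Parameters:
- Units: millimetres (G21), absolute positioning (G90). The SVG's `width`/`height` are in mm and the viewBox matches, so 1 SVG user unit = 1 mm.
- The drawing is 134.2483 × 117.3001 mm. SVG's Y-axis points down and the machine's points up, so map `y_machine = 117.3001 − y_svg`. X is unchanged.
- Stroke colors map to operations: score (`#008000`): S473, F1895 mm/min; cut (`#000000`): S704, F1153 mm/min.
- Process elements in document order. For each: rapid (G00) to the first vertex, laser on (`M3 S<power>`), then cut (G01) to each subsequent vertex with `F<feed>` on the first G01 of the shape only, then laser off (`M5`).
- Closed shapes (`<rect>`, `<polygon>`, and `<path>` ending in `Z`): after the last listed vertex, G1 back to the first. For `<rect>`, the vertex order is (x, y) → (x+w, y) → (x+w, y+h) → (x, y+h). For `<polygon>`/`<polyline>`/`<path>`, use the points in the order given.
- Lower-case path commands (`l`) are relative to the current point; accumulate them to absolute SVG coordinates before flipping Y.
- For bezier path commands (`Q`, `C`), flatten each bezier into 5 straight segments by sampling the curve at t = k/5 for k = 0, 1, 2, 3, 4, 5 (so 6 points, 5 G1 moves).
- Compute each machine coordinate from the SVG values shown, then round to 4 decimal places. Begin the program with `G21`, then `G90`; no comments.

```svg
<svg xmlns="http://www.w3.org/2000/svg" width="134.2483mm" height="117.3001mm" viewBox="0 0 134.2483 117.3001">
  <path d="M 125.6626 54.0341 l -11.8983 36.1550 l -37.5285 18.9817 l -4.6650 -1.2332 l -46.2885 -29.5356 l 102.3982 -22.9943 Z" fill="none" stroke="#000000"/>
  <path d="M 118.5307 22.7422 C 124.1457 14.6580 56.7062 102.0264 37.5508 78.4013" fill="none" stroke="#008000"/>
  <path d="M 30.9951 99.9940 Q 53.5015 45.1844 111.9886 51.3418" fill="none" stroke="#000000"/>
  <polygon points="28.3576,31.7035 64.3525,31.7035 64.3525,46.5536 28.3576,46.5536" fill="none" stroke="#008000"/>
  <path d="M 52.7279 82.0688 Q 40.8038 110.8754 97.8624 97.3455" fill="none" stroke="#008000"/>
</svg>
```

G21
G90
G00 X125.6626 Y63.2660
M3 S704
G01 X113.7643 Y27.1110 F1153
G01 X76.2358 Y8.1293
G01 X71.5708 Y9.3625
G01 X25.2823 Y38.8981
G01 X127.6805 Y61.8924
G01 X125.6626 Y63.2660
M5
G00 X118.5307 Y94.5579
M3 S473
G01 X114.1039 Y89.6057 F1895
G01 X97.9682 Y71.6542
G01 X75.9480 Y50.6130
G01 X53.8674 Y36.3914
G01 X37.5508 Y38.8988
M5
G00 X30.9951 Y17.3061
M3 S704
G01 X41.4369 Y36.7913 F1153
G01 X54.7571 Y51.3991
G01 X70.9558 Y61.1295
G01 X90.0330 Y65.9826
G01 X111.9886 Y65.9583
M5
G00 X28.3576 Y85.5966
M3 S473
G01 X64.3525 Y85.5966 F1895
G01 X64.3525 Y70.7465
G01 X28.3576 Y70.7465
G01 X28.3576 Y85.5966
M5
G00 X52.7279 Y35.2313
M3 S473
G01 X50.7176 Y25.4021 F1895
G01 X54.2259 Y18.9599
G01 X63.2528 Y15.9045
G01 X77.7983 Y16.2361
G01 X97.8624 Y19.9546
M5

Since the viewBox matches the mm dimensions, user units are millimetres directly. The only transform is the Y-flip y_m = 117.3001 − y_svg.

Shape 1 is a closed polygon drawn with `<path>`. Its stroke #000000 means cut at S704, F1153. After flipping Y the toolpath is (125.6626,63.2660) → (113.7643,27.1110) → (76.2358,8.1293) → (71.5708,9.3625) → (25.2823,38.8981) → (127.6805,61.8924) → (125.6626,63.2660), returning to the start.

Shape 2 is a cubic bezier drawn with `<path>`. Its stroke #008000 means score at S473, F1895. After flipping Y the toolpath is (118.5307,94.5579) → (114.1039,89.6057) → (97.9682,71.6542) → (75.9480,50.6130) → (53.8674,36.3914) → (37.5508,38.8988).

Shape 3 is a quadratic bezier drawn with `<path>`. Its stroke #000000 means cut at S704, F1153. After flipping Y the toolpath is (30.9951,17.3061) → (41.4369,36.7913) → (54.7571,51.3991) → (70.9558,61.1295) → (90.0330,65.9826) → (111.9886,65.9583).

Shape 4 is a rectangle drawn with `<polygon>`. Its stroke #008000 means score at S473, F1895. After flipping Y the toolpath is (28.3576,85.5966) → (64.3525,85.5966) → (64.3525,70.7465) → (28.3576,70.7465) → (28.3576,85.5966), returning to the start.

Shape 5 is a quadratic bezier drawn with `<path>`. Its stroke #008000 means score at S473, F1895. After flipping Y the toolpath is (52.7279,35.2313) → (50.7176,25.4021) → (54.2259,18.9599) → (63.2528,15.9045) → (77.7983,16.2361) → (97.8624,19.9546).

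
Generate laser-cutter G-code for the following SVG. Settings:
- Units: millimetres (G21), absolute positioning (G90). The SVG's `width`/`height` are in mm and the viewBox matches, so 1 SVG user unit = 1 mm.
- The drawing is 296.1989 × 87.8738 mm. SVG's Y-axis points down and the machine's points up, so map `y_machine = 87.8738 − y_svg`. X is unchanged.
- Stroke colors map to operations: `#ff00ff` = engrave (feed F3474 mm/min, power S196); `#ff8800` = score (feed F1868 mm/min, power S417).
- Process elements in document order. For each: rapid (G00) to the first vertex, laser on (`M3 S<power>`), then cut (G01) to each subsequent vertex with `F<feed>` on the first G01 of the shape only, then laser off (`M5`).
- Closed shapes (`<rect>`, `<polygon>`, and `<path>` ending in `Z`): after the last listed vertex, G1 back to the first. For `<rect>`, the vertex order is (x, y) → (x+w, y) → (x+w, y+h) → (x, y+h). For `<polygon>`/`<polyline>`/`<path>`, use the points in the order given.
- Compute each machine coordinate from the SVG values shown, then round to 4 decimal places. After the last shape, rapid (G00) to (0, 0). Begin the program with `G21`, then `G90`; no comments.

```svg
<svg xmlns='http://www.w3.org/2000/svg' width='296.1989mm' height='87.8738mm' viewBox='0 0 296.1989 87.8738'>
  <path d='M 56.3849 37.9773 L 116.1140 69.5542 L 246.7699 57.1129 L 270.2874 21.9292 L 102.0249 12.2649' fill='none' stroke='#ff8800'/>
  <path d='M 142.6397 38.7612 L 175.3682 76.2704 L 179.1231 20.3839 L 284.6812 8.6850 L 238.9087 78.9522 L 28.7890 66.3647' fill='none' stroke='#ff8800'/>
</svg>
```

G21
G90
G00 X56.3849 Y49.8965
M3 S417
G01 X116.1140 Y18.3196 F1868
G01 X246.7699 Y30.7609
G01 X270.2874 Y65.9446
G01 X102.0249 Y75.6089
M5
G00 X142.6397 Y49.1126
M3 S417
G01 X175.3682 Y11.6034 F1868
G01 X179.1231 Y67.4899
G01 X284.6812 Y79.1888
G01 X238.9087 Y8.9216
G01 X28.7890 Y21.5091
M5
G00 X0.0000 Y0.0000

Since the viewBox matches the mm dimensions, user units are millimetres directly. The only transform is the Y-flip y_m = 87.8738 − y_svg.

Shape 1 is a open polyline drawn with `<path>`. Its stroke #ff8800 means score at S417, F1868. After flipping Y the toolpath is (56.3849,49.8965) → (116.1140,18.3196) → (246.7699,30.7609) → (270.2874,65.9446) → (102.0249,75.6089).

Shape 2 is a open polyline drawn with `<path>`. Its stroke #ff8800 means score at S417, F1868. After flipping Y the toolpath is (142.6397,49.1126) → (175.3682,11.6034) → (179.1231,67.4899) → (284.6812,79.1888) → (238.9087,8.9216) → (28.7890,21.5091).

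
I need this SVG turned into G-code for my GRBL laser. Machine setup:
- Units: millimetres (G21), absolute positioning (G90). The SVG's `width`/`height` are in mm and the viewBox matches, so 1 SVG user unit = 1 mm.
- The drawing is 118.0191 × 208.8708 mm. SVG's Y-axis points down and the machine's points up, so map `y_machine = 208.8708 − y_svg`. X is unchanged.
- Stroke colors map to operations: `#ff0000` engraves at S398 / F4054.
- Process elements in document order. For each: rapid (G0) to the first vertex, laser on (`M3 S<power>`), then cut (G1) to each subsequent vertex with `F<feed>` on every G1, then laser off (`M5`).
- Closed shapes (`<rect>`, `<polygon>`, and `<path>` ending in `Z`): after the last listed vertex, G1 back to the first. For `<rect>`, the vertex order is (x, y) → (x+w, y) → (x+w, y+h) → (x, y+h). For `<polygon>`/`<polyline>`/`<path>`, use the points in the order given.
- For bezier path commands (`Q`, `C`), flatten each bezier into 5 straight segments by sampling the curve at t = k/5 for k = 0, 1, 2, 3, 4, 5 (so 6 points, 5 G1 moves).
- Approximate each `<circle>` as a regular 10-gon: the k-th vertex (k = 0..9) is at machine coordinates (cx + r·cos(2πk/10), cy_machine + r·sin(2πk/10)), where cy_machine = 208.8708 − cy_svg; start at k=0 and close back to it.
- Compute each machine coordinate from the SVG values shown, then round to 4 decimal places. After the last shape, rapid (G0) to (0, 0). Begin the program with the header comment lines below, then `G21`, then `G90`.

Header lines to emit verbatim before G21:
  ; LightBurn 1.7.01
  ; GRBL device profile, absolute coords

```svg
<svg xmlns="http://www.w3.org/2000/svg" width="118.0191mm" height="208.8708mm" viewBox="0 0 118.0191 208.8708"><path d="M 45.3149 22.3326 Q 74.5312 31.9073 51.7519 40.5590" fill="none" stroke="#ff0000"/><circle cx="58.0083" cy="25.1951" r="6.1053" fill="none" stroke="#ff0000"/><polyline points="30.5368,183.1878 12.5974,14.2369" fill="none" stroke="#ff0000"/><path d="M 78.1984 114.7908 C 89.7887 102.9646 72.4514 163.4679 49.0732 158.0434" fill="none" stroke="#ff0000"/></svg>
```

; LightBurn 1.7.01
; GRBL device profile, absolute coords
G21
G90
G0 X45.3149 Y186.5382
M3 S398
G1 X54.9216 Y182.7452 F4054
G1 X60.3686 Y179.0261 F4054
G1 X61.6560 Y175.3808 F4054
G1 X58.7838 Y171.8094 F4054
G1 X51.7519 Y168.3118 F4054
M5
G0 X64.1136 Y183.6757
M3 S398
G1 X62.9476 Y187.2643 F4054
G1 X59.8949 Y189.4822 F4054
G1 X56.1217 Y189.4822 F4054
G1 X53.0690 Y187.2643 F4054
G1 X51.9030 Y183.6757 F4054
G1 X53.0690 Y180.0871 F4054
G1 X56.1217 Y177.8692 F4054
G1 X59.8949 Y177.8692 F4054
G1 X62.9476 Y180.0871 F4054
G1 X64.1136 Y183.6757 F4054
M5
G0 X30.5368 Y25.6830
M3 S398
G1 X12.5974 Y194.6339 F4054
M5
G0 X78.1984 Y94.0800
M3 S398
G1 X81.8644 Y93.6022 F4054
G1 X79.6863 Y82.4017 F4054
G1 X72.7627 Y67.1149 F4054
G1 X62.1921 Y54.3780 F4054
G1 X49.0732 Y50.8274 F4054
M5
G0 X0.0000 Y0.0000

1 u = 1 mm; y_m = 208.8708 − y.

[1] `<path>` quadratic bezier, #ff0000→engrave S398 F4054: (45.3149,186.5382) → (54.9216,182.7452) → (60.3686,179.0261) → (61.6560,175.3808) → (58.7838,171.8094) → (51.7519,168.3118)

[2] `<circle>` circle, #ff0000→engrave S398 F4054: (64.1136,183.6757) → (62.9476,187.2643) → (59.8949,189.4822) → (56.1217,189.4822) → (53.0690,187.2643) → (51.9030,183.6757) → (53.0690,180.0871) → (56.1217,177.8692) → (59.8949,177.8692) → (62.9476,180.0871) → (64.1136,183.6757) (closed)

[3] `<polyline>` line segment, #ff0000→engrave S398 F4054: (30.5368,25.6830) → (12.5974,194.6339)

[4] `<path>` cubic bezier, #ff0000→engrave S398 F4054: (78.1984,94.0800) → (81.8644,93.6022) → (79.6863,82.4017) → (72.7627,67.1149) → (62.1921,54.3780) → (49.0732,50.8274)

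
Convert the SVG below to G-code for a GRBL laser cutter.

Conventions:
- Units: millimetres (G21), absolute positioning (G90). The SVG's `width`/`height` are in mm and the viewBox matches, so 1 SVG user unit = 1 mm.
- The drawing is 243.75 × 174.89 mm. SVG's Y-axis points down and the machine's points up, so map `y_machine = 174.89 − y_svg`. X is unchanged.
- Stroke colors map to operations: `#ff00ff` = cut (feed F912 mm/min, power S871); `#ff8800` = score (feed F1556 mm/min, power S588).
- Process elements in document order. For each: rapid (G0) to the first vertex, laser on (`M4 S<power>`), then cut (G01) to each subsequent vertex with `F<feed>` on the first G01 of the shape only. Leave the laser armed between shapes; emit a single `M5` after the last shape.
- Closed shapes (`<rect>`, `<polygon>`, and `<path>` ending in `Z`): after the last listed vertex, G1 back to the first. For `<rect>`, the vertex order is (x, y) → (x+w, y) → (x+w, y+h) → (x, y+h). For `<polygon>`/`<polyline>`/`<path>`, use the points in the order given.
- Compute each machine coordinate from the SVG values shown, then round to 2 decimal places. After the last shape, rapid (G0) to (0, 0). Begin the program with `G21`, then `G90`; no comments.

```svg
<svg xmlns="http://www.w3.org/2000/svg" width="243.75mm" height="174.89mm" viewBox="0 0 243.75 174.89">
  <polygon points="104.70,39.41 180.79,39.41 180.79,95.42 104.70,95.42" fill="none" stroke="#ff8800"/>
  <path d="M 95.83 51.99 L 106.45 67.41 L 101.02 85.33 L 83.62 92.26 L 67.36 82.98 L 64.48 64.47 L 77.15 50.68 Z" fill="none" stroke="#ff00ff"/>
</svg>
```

viewBox `0 0 243.75 174.89` with mm width/height → 1 unit = 1 mm. Flip: y_m = 174.89 − y_svg.

**Shape 1** — `<polygon>` rectangle, stroke `#ff8800` → score (S588, F1556). Machine vertices: (104.70,135.48) → (180.79,135.48) → (180.79,79.47) → (104.70,79.47) → (104.70,135.48). Closed: final G1 returns to the first vertex.

**Shape 2** — `<path>` regular polygon, stroke `#ff00ff` → cut (S871, F912). Machine vertices: (95.83,122.90) → (106.45,107.48) → (101.02,89.56) → (83.62,82.63) → (67.36,91.91) → (64.48,110.42) → (77.15,124.21) → (95.83,122.90). Closed: final G1 returns to the first vertex.

G21
G90
G0 X104.70 Y135.48
M4 S588
G01 X180.79 Y135.48 F1556
G01 X180.79 Y79.47
G01 X104.70 Y79.47
G01 X104.70 Y135.48
G0 X95.83 Y122.90
M4 S871
G01 X106.45 Y107.48 F912
G01 X101.02 Y89.56
G01 X83.62 Y82.63
G01 X67.36 Y91.91
G01 X64.48 Y110.42
G01 X77.15 Y124.21
G01 X95.83 Y122.90
M5
G0 X0.00 Y0.00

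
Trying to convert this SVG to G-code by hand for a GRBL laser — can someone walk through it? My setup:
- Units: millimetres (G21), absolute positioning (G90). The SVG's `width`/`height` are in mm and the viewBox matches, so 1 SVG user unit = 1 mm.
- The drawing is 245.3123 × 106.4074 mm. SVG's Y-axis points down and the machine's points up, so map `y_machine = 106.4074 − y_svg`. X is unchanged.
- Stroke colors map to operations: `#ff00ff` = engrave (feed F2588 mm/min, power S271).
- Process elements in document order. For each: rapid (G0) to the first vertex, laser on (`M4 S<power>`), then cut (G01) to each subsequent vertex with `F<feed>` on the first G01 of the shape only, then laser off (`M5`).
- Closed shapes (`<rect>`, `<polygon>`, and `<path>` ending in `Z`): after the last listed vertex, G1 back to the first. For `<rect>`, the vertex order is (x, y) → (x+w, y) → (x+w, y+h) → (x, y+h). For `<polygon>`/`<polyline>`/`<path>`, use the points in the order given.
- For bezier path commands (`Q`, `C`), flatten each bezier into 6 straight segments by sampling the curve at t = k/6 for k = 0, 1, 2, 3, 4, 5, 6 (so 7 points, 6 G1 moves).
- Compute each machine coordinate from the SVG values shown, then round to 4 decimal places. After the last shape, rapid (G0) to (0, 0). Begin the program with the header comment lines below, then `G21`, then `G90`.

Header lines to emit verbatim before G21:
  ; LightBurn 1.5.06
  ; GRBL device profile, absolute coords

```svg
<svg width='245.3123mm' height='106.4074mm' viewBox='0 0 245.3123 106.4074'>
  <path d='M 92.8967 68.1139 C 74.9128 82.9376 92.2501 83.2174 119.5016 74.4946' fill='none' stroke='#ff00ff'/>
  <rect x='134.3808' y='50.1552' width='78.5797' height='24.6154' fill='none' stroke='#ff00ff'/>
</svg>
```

Since the viewBox matches the mm dimensions, user units are millimetres directly. The only transform is the Y-flip y_m = 106.4074 − y_svg.

Shape 1 is a cubic bezier drawn with `<path>`. Its stroke #ff00ff means engrave at S271, F2588. After flipping Y the toolpath is (92.8967,38.2935) → (86.7306,32.0680) → (85.7455,28.1125) → (89.2359,26.2732) → (96.4958,26.3961) → (106.8197,28.3273) → (119.5016,31.9128).

Shape 2 is a rectangle drawn with `<rect>`. Its stroke #ff00ff means engrave at S271, F2588. After flipping Y the toolpath is (134.3808,56.2522) → (212.9605,56.2522) → (212.9605,31.6368) → (134.3808,31.6368) → (134.3808,56.2522), returning to the start.

; LightBurn 1.5.06
; GRBL device profile, absolute coords
G21
G90
G0 X92.8967 Y38.2935
M4 S271
G01 X86.7306 Y32.0680 F2588
G01 X85.7455 Y28.1125
G01 X89.2359 Y26.2732
G01 X96.4958 Y26.3961
G01 X106.8197 Y28.3273
G01 X119.5016 Y31.9128
M5
G0 X134.3808 Y56.2522
M4 S271
G01 X212.9605 Y56.2522 F2588
G01 X212.9605 Y31.6368
G01 X134.3808 Y31.6368
G01 X134.3808 Y56.2522
M5
G0 X0.0000 Y0.0000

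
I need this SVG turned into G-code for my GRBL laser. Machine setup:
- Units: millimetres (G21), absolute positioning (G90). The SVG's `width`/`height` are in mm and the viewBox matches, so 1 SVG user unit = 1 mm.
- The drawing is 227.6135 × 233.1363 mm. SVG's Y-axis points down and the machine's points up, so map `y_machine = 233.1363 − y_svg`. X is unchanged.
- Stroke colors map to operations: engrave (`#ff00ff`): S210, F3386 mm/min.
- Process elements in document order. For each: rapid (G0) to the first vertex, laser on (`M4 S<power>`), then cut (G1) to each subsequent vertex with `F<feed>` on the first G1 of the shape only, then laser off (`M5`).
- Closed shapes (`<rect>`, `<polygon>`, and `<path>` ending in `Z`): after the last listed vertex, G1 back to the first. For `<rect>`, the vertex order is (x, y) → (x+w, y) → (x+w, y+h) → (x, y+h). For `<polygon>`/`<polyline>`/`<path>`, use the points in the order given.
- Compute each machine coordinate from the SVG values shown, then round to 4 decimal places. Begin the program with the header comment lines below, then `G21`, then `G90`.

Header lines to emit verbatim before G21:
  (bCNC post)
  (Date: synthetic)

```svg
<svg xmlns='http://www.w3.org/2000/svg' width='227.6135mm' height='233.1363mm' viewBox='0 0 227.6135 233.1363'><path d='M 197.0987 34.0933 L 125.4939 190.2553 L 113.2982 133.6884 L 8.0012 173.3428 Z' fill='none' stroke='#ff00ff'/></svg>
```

(bCNC post)
(Date: synthetic)
G21
G90
G0 X197.0987 Y199.0430
M4 S210
G1 X125.4939 Y42.8810 F3386
G1 X113.2982 Y99.4479
G1 X8.0012 Y59.7935
G1 X197.0987 Y199.0430
M5

viewBox `0 0 227.6135 233.1363` with mm width/height → 1 unit = 1 mm. Flip: y_m = 233.1363 − y_svg.

**Shape 1** — `<path>` closed polygon, stroke `#ff00ff` → engrave (S210, F3386). Machine vertices: (197.0987,199.0430) → (125.4939,42.8810) → (113.2982,99.4479) → (8.0012,59.7935) → (197.0987,199.0430). Closed: final G1 returns to the first vertex.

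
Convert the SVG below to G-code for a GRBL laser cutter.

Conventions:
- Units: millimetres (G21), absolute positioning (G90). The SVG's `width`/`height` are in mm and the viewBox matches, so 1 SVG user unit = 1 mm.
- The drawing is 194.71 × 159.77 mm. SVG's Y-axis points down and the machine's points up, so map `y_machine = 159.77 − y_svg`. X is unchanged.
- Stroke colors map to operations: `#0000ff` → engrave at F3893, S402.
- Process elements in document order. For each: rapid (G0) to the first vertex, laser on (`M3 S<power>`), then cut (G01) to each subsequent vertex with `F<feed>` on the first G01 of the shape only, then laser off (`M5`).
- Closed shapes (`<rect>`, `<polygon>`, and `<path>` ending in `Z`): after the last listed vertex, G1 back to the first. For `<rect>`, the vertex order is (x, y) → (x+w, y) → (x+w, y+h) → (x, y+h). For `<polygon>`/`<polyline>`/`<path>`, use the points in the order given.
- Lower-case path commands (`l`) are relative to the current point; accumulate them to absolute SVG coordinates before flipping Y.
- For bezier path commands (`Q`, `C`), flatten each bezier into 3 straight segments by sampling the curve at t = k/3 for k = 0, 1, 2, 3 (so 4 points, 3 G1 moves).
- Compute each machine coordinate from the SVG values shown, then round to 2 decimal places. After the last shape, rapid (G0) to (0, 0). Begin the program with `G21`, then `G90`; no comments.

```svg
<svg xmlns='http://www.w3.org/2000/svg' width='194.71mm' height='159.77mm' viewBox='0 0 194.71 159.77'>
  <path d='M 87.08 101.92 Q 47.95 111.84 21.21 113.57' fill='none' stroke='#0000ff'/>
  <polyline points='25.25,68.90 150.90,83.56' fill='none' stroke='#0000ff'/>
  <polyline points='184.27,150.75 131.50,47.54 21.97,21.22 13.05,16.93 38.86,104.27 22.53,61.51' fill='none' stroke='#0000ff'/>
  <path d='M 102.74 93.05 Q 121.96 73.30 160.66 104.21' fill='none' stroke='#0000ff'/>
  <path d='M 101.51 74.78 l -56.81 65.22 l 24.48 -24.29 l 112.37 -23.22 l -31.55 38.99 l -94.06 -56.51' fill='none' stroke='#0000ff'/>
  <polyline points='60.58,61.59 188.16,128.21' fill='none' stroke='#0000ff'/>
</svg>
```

viewBox `0 0 194.71 159.77` with mm width/height → 1 unit = 1 mm. Flip: y_m = 159.77 − y_svg.

**Shape 1** — `<path>` quadratic bezier, stroke `#0000ff` → engrave (S402, F3893). Control points (SVG): P0=(87.08,101.92), P1=(47.95,111.84), P2=(21.21,113.57); sampled at t=k/3. Machine vertices: (87.08,57.85) → (62.37,52.15) → (40.41,48.26) → (21.21,46.20). Open path.

**Shape 2** — `<polyline>` line segment, stroke `#0000ff` → engrave (S402, F3893). Machine vertices: (25.25,90.87) → (150.90,76.21). Open path.

**Shape 3** — `<polyline>` open polyline, stroke `#0000ff` → engrave (S402, F3893). Machine vertices: (184.27,9.02) → (131.50,112.23) → (21.97,138.55) → (13.05,142.84) → (38.86,55.50) → (22.53,98.26). Open path.

**Shape 4** — `<path>` quadratic bezier, stroke `#0000ff` → engrave (S402, F3893). Control points (SVG): P0=(102.74,93.05), P1=(121.96,73.30), P2=(160.66,104.21); sampled at t=k/3. Machine vertices: (102.74,66.72) → (117.72,74.26) → (137.02,70.54) → (160.66,55.56). Open path.

**Shape 5** — `<path>` open polyline, stroke `#0000ff` → engrave (S402, F3893). Machine vertices: (101.51,84.99) → (44.70,19.77) → (69.18,44.06) → (181.55,67.28) → (150.00,28.29) → (55.94,84.80). Open path.

**Shape 6** — `<polyline>` line segment, stroke `#0000ff` → engrave (S402, F3893). Machine vertices: (60.58,98.18) → (188.16,31.56). Open path.

G21
G90
G0 X87.08 Y57.85
M3 S402
G01 X62.37 Y52.15 F3893
G01 X40.41 Y48.26
G01 X21.21 Y46.20
M5
G0 X25.25 Y90.87
M3 S402
G01 X150.90 Y76.21 F3893
M5
G0 X184.27 Y9.02
M3 S402
G01 X131.50 Y112.23 F3893
G01 X21.97 Y138.55
G01 X13.05 Y142.84
G01 X38.86 Y55.50
G01 X22.53 Y98.26
M5
G0 X102.74 Y66.72
M3 S402
G01 X117.72 Y74.26 F3893
G01 X137.02 Y70.54
G01 X160.66 Y55.56
M5
G0 X101.51 Y84.99
M3 S402
G01 X44.70 Y19.77 F3893
G01 X69.18 Y44.06
G01 X181.55 Y67.28
G01 X150.00 Y28.29
G01 X55.94 Y84.80
M5
G0 X60.58 Y98.18
M3 S402
G01 X188.16 Y31.56 F3893
M5
G0 X0.00 Y0.00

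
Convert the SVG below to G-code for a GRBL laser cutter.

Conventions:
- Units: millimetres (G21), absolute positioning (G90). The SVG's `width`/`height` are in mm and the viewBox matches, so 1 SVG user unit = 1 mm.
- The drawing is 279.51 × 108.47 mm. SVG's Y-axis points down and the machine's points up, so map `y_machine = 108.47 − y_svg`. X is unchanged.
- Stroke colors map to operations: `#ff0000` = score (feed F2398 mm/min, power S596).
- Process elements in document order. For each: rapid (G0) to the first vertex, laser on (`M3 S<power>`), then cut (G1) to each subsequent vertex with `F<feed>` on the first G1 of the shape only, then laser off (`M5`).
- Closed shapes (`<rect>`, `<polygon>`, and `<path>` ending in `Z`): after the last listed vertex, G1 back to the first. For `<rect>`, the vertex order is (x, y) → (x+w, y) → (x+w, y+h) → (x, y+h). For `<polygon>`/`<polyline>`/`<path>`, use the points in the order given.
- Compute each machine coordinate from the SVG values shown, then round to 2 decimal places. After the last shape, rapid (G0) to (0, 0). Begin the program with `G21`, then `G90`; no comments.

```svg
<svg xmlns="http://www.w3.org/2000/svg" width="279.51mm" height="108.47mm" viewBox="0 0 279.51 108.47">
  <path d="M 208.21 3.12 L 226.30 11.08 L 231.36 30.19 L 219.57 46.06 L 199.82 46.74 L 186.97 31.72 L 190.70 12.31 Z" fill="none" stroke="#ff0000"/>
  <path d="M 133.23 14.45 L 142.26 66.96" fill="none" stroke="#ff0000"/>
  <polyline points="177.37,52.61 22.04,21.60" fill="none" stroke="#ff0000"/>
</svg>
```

G21
G90
G0 X208.21 Y105.35
M3 S596
G1 X226.30 Y97.39 F2398
G1 X231.36 Y78.28
G1 X219.57 Y62.41
G1 X199.82 Y61.73
G1 X186.97 Y76.75
G1 X190.70 Y96.16
G1 X208.21 Y105.35
M5
G0 X133.23 Y94.02
M3 S596
G1 X142.26 Y41.51 F2398
M5
G0 X177.37 Y55.86
M3 S596
G1 X22.04 Y86.87 F2398
M5
G0 X0.00 Y0.00

Since the viewBox matches the mm dimensions, user units are millimetres directly. The only transform is the Y-flip y_m = 108.47 − y_svg.

Shape 1 is a regular polygon drawn with `<path>`. Its stroke #ff0000 means score at S596, F2398. After flipping Y the toolpath is (208.21,105.35) → (226.30,97.39) → (231.36,78.28) → (219.57,62.41) → (199.82,61.73) → (186.97,76.75) → (190.70,96.16) → (208.21,105.35), returning to the start.

Shape 2 is a line segment drawn with `<path>`. Its stroke #ff0000 means score at S596, F2398. After flipping Y the toolpath is (133.23,94.02) → (142.26,41.51).

Shape 3 is a line segment drawn with `<polyline>`. Its stroke #ff0000 means score at S596, F2398. After flipping Y the toolpath is (177.37,55.86) → (22.04,86.87).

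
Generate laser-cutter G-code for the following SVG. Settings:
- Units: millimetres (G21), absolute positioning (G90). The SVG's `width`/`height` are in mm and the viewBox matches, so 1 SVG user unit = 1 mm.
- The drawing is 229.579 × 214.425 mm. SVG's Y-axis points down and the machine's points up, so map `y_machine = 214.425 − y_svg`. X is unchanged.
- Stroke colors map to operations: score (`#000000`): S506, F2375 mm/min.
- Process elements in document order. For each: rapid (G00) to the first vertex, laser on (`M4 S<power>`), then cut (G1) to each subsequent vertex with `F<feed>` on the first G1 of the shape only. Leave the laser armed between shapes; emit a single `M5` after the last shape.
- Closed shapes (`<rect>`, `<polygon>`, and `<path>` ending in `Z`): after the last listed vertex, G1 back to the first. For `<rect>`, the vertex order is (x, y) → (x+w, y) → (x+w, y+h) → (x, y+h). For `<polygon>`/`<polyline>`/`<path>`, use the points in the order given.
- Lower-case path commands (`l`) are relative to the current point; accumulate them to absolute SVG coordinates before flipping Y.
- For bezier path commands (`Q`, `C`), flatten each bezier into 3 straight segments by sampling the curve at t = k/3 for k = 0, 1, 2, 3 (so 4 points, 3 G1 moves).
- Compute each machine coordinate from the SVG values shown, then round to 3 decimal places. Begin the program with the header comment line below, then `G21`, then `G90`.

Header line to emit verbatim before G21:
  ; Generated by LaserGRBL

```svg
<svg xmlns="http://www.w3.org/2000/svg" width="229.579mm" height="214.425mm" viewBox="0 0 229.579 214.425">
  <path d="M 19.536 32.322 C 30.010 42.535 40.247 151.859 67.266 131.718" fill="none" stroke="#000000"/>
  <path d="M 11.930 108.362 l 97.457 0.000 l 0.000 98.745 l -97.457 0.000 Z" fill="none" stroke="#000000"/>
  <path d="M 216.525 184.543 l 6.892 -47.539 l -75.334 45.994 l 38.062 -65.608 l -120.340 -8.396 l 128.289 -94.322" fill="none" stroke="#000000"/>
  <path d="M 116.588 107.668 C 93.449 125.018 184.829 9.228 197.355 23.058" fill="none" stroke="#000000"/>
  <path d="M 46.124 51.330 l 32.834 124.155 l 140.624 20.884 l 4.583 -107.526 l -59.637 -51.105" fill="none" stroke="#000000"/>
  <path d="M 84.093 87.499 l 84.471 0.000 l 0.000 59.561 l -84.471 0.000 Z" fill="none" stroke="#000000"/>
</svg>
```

; Generated by LaserGRBL
G21
G90
G00 X19.536 Y182.103
M4 S506
G1 X30.561 Y147.319 F2375
G1 X45.211 Y97.255
G1 X67.266 Y82.707
G00 X11.930 Y106.063
M4 S506
G1 X109.387 Y106.063 F2375
G1 X109.387 Y7.318
G1 X11.930 Y7.318
G1 X11.930 Y106.063
G00 X216.525 Y29.882
M4 S506
G1 X223.417 Y77.421 F2375
G1 X148.083 Y31.427
G1 X186.145 Y97.035
G1 X65.805 Y105.431
G1 X194.094 Y199.753
G00 X116.588 Y106.757
M4 S506
G1 X124.460 Y124.055 F2375
G1 X165.706 Y171.722
G1 X197.355 Y191.367
G00 X46.124 Y163.095
M4 S506
G1 X78.958 Y38.940 F2375
G1 X219.582 Y18.056
G1 X224.165 Y125.582
G1 X164.528 Y176.687
G00 X84.093 Y126.926
M4 S506
G1 X168.564 Y126.926 F2375
G1 X168.564 Y67.365
G1 X84.093 Y67.365
G1 X84.093 Y126.926
M5

1 u = 1 mm; y_m = 214.425 − y.

[1] `<path>` cubic bezier, #000000→score S506 F2375: (19.536,182.103) → (30.561,147.319) → (45.211,97.255) → (67.266,82.707)

[2] `<path>` rectangle, #000000→score S506 F2375: (11.930,106.063) → (109.387,106.063) → (109.387,7.318) → (11.930,7.318) → (11.930,106.063) (closed)

[3] `<path>` open polyline, #000000→score S506 F2375: (216.525,29.882) → (223.417,77.421) → (148.083,31.427) → (186.145,97.035) → (65.805,105.431) → (194.094,199.753)

[4] `<path>` cubic bezier, #000000→score S506 F2375: (116.588,106.757) → (124.460,124.055) → (165.706,171.722) → (197.355,191.367)

[5] `<path>` open polyline, #000000→score S506 F2375: (46.124,163.095) → (78.958,38.940) → (219.582,18.056) → (224.165,125.582) → (164.528,176.687)

[6] `<path>` rectangle, #000000→score S506 F2375: (84.093,126.926) → (168.564,126.926) → (168.564,67.365) → (84.093,67.365) → (84.093,126.926) (closed)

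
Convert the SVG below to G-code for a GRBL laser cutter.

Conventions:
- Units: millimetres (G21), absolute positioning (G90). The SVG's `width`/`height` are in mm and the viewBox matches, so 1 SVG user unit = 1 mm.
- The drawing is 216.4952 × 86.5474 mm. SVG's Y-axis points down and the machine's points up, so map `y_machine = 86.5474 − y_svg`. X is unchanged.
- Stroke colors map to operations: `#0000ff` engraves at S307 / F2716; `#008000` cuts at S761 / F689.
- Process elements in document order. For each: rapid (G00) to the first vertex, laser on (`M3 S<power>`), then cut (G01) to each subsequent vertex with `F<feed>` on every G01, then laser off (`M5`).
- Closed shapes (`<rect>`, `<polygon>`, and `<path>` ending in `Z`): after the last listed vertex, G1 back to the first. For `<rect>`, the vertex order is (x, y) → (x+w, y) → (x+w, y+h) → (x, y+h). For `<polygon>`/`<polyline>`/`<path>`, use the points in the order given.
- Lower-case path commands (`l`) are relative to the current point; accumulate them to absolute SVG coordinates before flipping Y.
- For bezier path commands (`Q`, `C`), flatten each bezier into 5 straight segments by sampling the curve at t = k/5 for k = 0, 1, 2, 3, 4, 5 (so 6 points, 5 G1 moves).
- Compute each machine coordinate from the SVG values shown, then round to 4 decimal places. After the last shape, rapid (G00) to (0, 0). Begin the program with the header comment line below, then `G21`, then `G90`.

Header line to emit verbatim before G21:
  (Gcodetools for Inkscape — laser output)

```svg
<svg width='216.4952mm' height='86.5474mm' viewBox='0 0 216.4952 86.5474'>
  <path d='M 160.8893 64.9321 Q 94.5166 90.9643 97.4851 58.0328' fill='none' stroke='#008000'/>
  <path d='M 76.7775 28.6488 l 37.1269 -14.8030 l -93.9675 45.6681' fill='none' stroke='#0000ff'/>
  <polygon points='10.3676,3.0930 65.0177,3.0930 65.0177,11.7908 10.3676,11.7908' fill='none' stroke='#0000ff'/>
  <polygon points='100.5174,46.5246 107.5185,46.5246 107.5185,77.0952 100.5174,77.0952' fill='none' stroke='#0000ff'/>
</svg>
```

1 u = 1 mm; y_m = 86.5474 − y.

[1] `<path>` quadratic bezier, #008000→cut S761 F689: (160.8893,21.6153) → (137.1139,13.5610) → (118.8857,10.2237) → (106.2049,11.6036) → (99.0713,17.7005) → (97.4851,28.5146)

[2] `<path>` open polyline, #0000ff→engrave S307 F2716: (76.7775,57.8986) → (113.9044,72.7016) → (19.9369,27.0335)

[3] `<polygon>` rectangle, #0000ff→engrave S307 F2716: (10.3676,83.4544) → (65.0177,83.4544) → (65.0177,74.7566) → (10.3676,74.7566) → (10.3676,83.4544) (closed)

[4] `<polygon>` rectangle, #0000ff→engrave S307 F2716: (100.5174,40.0228) → (107.5185,40.0228) → (107.5185,9.4522) → (100.5174,9.4522) → (100.5174,40.0228) (closed)

(Gcodetools for Inkscape — laser output)
G21
G90
G00 X160.8893 Y21.6153
M3 S761
G01 X137.1139 Y13.5610 F689
G01 X118.8857 Y10.2237 F689
G01 X106.2049 Y11.6036 F689
G01 X99.0713 Y17.7005 F689
G01 X97.4851 Y28.5146 F689
M5
G00 X76.7775 Y57.8986
M3 S307
G01 X113.9044 Y72.7016 F2716
G01 X19.9369 Y27.0335 F2716
M5
G00 X10.3676 Y83.4544
M3 S307
G01 X65.0177 Y83.4544 F2716
G01 X65.0177 Y74.7566 F2716
G01 X10.3676 Y74.7566 F2716
G01 X10.3676 Y83.4544 F2716
M5
G00 X100.5174 Y40.0228
M3 S307
G01 X107.5185 Y40.0228 F2716
G01 X107.5185 Y9.4522 F2716
G01 X100.5174 Y9.4522 F2716
G01 X100.5174 Y40.0228 F2716
M5
G00 X0.0000 Y0.0000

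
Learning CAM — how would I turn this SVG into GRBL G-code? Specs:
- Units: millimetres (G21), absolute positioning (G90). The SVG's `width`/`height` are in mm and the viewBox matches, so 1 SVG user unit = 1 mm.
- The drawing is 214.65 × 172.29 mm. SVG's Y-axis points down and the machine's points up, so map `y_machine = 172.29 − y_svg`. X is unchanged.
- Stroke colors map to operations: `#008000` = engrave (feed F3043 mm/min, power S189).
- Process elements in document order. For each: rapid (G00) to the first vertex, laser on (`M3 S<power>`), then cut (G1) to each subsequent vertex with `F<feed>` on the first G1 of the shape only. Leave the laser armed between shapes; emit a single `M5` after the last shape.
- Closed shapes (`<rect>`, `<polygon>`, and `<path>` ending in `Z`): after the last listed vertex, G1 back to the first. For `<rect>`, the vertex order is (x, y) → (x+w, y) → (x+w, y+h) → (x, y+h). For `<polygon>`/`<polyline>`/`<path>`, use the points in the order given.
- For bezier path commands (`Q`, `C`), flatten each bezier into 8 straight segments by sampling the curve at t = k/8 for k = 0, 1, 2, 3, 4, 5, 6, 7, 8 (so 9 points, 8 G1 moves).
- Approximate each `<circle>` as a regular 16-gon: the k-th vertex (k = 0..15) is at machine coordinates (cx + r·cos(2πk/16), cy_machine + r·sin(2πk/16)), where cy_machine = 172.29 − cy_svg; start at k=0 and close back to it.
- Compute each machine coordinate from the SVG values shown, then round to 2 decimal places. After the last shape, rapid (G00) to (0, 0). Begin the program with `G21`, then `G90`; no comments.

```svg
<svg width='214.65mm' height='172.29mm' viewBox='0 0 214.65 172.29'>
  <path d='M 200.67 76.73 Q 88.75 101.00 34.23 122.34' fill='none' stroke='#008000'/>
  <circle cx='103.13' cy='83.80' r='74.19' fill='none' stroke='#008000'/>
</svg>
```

G21
G90
G00 X200.67 Y95.56
M3 S189
G1 X173.59 Y89.54 F3043
G1 X148.30 Y83.61
G1 X124.80 Y77.77
G1 X103.10 Y72.02
G1 X83.19 Y66.37
G1 X65.08 Y60.80
G1 X48.76 Y55.33
G1 X34.23 Y49.95
G00 X177.32 Y88.49
M3 S189
G1 X171.67 Y116.88 F3043
G1 X155.59 Y140.95
G1 X131.52 Y157.03
G1 X103.13 Y162.68
G1 X74.74 Y157.03
G1 X50.67 Y140.95
G1 X34.59 Y116.88
G1 X28.94 Y88.49
G1 X34.59 Y60.10
G1 X50.67 Y36.03
G1 X74.74 Y19.95
G1 X103.13 Y14.30
G1 X131.52 Y19.95
G1 X155.59 Y36.03
G1 X171.67 Y60.10
G1 X177.32 Y88.49
M5
G00 X0.00 Y0.00

viewBox `0 0 214.65 172.29` with mm width/height → 1 unit = 1 mm. Flip: y_m = 172.29 − y_svg.

**Shape 1** — `<path>` quadratic bezier, stroke `#008000` → engrave (S189, F3043). Control points (SVG): P0=(200.67,76.73), P1=(88.75,101.00), P2=(34.23,122.34); sampled at t=k/8. Machine vertices: (200.67,95.56) → (173.59,89.54) → (148.30,83.61) → (124.80,77.77) → (103.10,72.02) → (83.19,66.37) → (65.08,60.80) → (48.76,55.33) → (34.23,49.95). Open path.

**Shape 2** — `<circle>` circle, stroke `#008000` → engrave (S189, F3043). Machine vertices: (177.32,88.49) → (171.67,116.88) → (155.59,140.95) → (131.52,157.03) → (103.13,162.68) → (74.74,157.03) → (50.67,140.95) → (34.59,116.88) → (28.94,88.49) → (34.59,60.10) → (50.67,36.03) → (74.74,19.95) → (103.13,14.30) → (131.52,19.95) → (155.59,36.03) → (171.67,60.10) → (177.32,88.49). Closed: final G1 returns to the first vertex.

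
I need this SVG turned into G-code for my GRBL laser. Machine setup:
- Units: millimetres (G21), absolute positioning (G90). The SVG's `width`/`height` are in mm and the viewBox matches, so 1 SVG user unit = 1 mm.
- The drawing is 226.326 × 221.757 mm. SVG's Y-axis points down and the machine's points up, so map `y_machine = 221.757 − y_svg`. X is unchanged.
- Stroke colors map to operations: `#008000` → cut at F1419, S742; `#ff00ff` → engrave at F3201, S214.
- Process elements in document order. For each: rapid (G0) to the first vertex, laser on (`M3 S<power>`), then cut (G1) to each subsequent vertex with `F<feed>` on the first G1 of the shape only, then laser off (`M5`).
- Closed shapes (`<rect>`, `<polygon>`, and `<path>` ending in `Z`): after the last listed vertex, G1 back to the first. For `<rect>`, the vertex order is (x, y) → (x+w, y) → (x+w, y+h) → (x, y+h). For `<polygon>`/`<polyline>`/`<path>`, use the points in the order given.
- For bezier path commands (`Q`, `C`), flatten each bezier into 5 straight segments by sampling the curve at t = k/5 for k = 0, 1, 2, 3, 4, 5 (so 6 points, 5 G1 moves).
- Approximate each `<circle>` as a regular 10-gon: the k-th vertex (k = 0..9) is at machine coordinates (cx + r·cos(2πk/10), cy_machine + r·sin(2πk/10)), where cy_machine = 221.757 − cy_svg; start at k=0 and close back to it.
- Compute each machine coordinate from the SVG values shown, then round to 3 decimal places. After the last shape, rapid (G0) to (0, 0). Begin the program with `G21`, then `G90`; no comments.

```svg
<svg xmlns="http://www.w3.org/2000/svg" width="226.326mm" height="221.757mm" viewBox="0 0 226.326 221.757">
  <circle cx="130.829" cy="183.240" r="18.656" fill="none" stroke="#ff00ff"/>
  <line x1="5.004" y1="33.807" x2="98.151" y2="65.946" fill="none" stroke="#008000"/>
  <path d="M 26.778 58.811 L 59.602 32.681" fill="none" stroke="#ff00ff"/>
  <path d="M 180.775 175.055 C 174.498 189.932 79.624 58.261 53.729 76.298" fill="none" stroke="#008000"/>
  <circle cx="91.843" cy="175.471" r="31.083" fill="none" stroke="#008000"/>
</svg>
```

G21
G90
G0 X149.485 Y38.517
M3 S214
G1 X145.922 Y49.483 F3201
G1 X136.594 Y56.260
G1 X125.064 Y56.260
G1 X115.736 Y49.483
G1 X112.173 Y38.517
G1 X115.736 Y27.551
G1 X125.064 Y20.774
G1 X136.594 Y20.774
G1 X145.922 Y27.551
G1 X149.485 Y38.517
M5
G0 X5.004 Y187.950
M3 S742
G1 X98.151 Y155.811 F1419
M5
G0 X26.778 Y162.946
M3 S214
G1 X59.602 Y189.076 F3201
M5
G0 X180.775 Y46.702
M3 S742
G1 X167.638 Y52.992 F1419
G1 X140.801 Y80.232
G1 X107.828 Y114.204
G1 X76.283 Y140.686
G1 X53.729 Y145.459
M5
G0 X122.926 Y46.286
M3 S742
G1 X116.990 Y64.556 F1419
G1 X101.448 Y75.848
G1 X82.238 Y75.848
G1 X66.696 Y64.556
G1 X60.760 Y46.286
G1 X66.696 Y28.016
G1 X82.238 Y16.724
G1 X101.448 Y16.724
G1 X116.990 Y28.016
G1 X122.926 Y46.286
M5
G0 X0.000 Y0.000

1 u = 1 mm; y_m = 221.757 − y.

[1] `<circle>` circle, #ff00ff→engrave S214 F3201: (149.485,38.517) → (145.922,49.483) → (136.594,56.260) → (125.064,56.260) → (115.736,49.483) → (112.173,38.517) → (115.736,27.551) → (125.064,20.774) → (136.594,20.774) → (145.922,27.551) → (149.485,38.517) (closed)

[2] `<line>` line segment, #008000→cut S742 F1419: (5.004,187.950) → (98.151,155.811)

[3] `<path>` line segment, #ff00ff→engrave S214 F3201: (26.778,162.946) → (59.602,189.076)

[4] `<path>` cubic bezier, #008000→cut S742 F1419: (180.775,46.702) → (167.638,52.992) → (140.801,80.232) → (107.828,114.204) → (76.283,140.686) → (53.729,145.459)

[5] `<circle>` circle, #008000→cut S742 F1419: (122.926,46.286) → (116.990,64.556) → (101.448,75.848) → (82.238,75.848) → (66.696,64.556) → (60.760,46.286) → (66.696,28.016) → (82.238,16.724) → (101.448,16.724) → (116.990,28.016) → (122.926,46.286) (closed)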